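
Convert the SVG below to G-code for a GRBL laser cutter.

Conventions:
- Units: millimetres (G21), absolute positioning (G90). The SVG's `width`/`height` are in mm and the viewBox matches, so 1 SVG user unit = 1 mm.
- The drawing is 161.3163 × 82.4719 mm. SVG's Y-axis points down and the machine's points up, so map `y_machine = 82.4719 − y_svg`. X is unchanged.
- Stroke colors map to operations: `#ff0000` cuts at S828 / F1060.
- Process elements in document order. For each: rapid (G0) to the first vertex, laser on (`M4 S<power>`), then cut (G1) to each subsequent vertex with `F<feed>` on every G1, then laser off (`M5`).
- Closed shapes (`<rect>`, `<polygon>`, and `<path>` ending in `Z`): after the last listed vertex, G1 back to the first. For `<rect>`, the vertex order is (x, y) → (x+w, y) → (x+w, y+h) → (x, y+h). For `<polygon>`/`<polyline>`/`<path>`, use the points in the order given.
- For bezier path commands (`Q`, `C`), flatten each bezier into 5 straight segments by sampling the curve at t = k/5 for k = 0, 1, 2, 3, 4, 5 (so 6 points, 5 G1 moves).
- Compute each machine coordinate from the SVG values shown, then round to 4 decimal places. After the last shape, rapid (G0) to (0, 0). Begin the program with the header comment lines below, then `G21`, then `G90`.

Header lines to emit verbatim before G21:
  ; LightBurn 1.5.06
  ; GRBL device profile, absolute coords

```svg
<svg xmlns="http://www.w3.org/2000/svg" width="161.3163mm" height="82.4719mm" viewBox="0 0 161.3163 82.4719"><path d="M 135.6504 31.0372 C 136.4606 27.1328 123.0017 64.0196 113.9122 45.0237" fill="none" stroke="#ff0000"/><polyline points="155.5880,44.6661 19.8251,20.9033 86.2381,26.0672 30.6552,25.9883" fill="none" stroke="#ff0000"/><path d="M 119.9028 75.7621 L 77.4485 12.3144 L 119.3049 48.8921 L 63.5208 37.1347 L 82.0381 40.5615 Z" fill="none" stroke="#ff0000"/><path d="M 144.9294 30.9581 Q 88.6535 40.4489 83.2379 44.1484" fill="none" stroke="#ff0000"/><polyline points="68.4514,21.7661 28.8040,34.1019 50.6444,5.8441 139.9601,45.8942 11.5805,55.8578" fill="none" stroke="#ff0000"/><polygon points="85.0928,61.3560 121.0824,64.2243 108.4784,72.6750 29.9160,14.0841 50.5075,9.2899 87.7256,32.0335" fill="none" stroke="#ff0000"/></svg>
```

; LightBurn 1.5.06
; GRBL device profile, absolute coords
G21
G90
G0 X135.6504 Y51.4347
M4 S828
G1 X134.5733 Y49.6558 F1060
G1 X130.9663 Y42.7273 F1060
G1 X125.7240 Y35.2897 F1060
G1 X119.7411 Y31.9832 F1060
G1 X113.9122 Y37.4482 F1060
M5
G0 X155.5880 Y37.8058
M4 S828
G1 X19.8251 Y61.5686 F1060
G1 X86.2381 Y56.4047 F1060
G1 X30.6552 Y56.4836 F1060
M5
G0 X119.9028 Y6.7098
M4 S828
G1 X77.4485 Y70.1575 F1060
G1 X119.3049 Y33.5798 F1060
G1 X63.5208 Y45.3372 F1060
G1 X82.0381 Y41.9104 F1060
G1 X119.9028 Y6.7098 F1060
M5
G0 X144.9294 Y51.5138
M4 S828
G1 X124.4535 Y47.9491 F1060
G1 X108.0463 Y44.8478 F1060
G1 X95.7080 Y42.2097 F1060
G1 X87.4386 Y40.0350 F1060
G1 X83.2379 Y38.3235 F1060
M5
G0 X68.4514 Y60.7058
M4 S828
G1 X28.8040 Y48.3700 F1060
G1 X50.6444 Y76.6278 F1060
G1 X139.9601 Y36.5777 F1060
G1 X11.5805 Y26.6141 F1060
M5
G0 X85.0928 Y21.1159
M4 S828
G1 X121.0824 Y18.2476 F1060
G1 X108.4784 Y9.7969 F1060
G1 X29.9160 Y68.3878 F1060
G1 X50.5075 Y73.1820 F1060
G1 X87.7256 Y50.4384 F1060
G1 X85.0928 Y21.1159 F1060
M5
G0 X0.0000 Y0.0000

1 u = 1 mm; y_m = 82.4719 − y.

[1] `<path>` cubic bezier, #ff0000→cut S828 F1060: (135.6504,51.4347) → (134.5733,49.6558) → (130.9663,42.7273) → (125.7240,35.2897) → (119.7411,31.9832) → (113.9122,37.4482)

[2] `<polyline>` open polyline, #ff0000→cut S828 F1060: (155.5880,37.8058) → (19.8251,61.5686) → (86.2381,56.4047) → (30.6552,56.4836)

[3] `<path>` closed polygon, #ff0000→cut S828 F1060: (119.9028,6.7098) → (77.4485,70.1575) → (119.3049,33.5798) → (63.5208,45.3372) → (82.0381,41.9104) → (119.9028,6.7098) (closed)

[4] `<path>` quadratic bezier, #ff0000→cut S828 F1060: (144.9294,51.5138) → (124.4535,47.9491) → (108.0463,44.8478) → (95.7080,42.2097) → (87.4386,40.0350) → (83.2379,38.3235)

[5] `<polyline>` open polyline, #ff0000→cut S828 F1060: (68.4514,60.7058) → (28.8040,48.3700) → (50.6444,76.6278) → (139.9601,36.5777) → (11.5805,26.6141)

[6] `<polygon>` closed polygon, #ff0000→cut S828 F1060: (85.0928,21.1159) → (121.0824,18.2476) → (108.4784,9.7969) → (29.9160,68.3878) → (50.5075,73.1820) → (87.7256,50.4384) → (85.0928,21.1159) (closed)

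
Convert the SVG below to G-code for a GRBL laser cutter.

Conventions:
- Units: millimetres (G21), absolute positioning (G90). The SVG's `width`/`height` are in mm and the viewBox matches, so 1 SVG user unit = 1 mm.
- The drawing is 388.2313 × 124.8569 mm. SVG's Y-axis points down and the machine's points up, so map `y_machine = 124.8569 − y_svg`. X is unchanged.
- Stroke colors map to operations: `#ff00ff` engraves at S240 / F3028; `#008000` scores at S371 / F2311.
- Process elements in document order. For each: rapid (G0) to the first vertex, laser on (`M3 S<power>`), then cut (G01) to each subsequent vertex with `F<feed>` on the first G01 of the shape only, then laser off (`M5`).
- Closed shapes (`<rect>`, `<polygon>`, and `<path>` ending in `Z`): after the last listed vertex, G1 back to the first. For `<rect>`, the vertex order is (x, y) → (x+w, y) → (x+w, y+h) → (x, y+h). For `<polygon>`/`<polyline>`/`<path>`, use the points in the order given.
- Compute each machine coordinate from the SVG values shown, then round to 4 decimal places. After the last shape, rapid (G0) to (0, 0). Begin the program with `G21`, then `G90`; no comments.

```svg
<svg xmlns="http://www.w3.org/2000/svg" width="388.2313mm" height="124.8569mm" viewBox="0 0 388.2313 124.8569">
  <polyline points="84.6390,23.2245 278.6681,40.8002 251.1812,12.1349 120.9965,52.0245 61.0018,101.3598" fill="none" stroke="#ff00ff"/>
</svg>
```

G21
G90
G0 X84.6390 Y101.6324
M3 S240
G01 X278.6681 Y84.0567 F3028
G01 X251.1812 Y112.7220
G01 X120.9965 Y72.8324
G01 X61.0018 Y23.4971
M5
G0 X0.0000 Y0.0000

1 u = 1 mm; y_m = 124.8569 − y.

[1] `<polyline>` open polyline, #ff00ff→engrave S240 F3028: (84.6390,101.6324) → (278.6681,84.0567) → (251.1812,112.7220) → (120.9965,72.8324) → (61.0018,23.4971)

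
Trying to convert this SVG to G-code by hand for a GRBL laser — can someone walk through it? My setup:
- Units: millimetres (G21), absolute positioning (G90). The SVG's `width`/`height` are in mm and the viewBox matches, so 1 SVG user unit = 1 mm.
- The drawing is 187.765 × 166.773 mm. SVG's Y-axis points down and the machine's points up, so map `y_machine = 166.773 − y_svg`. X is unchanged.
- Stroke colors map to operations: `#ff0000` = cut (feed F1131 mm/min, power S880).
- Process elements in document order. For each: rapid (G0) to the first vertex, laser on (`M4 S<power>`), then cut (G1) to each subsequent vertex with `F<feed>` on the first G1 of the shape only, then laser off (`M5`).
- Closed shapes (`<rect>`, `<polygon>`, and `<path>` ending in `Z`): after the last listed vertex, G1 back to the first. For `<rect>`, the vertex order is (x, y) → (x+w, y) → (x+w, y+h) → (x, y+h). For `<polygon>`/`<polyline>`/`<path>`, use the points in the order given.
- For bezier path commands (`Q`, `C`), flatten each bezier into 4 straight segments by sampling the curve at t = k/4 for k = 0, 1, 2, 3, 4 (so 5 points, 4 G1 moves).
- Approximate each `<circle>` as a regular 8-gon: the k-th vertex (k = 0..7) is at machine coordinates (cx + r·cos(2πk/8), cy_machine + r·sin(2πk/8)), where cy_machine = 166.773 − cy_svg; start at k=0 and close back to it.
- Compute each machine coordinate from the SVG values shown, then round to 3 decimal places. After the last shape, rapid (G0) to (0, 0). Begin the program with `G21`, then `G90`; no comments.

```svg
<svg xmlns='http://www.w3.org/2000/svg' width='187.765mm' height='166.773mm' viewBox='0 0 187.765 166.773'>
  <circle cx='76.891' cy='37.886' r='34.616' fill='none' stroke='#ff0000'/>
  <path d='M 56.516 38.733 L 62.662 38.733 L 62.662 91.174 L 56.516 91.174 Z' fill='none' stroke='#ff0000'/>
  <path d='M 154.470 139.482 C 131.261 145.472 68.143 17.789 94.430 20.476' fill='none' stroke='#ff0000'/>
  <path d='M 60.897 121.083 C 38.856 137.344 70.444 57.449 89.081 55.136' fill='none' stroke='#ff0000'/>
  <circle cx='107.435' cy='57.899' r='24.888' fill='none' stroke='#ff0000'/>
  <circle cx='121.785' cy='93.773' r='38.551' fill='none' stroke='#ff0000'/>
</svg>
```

Since the viewBox matches the mm dimensions, user units are millimetres directly. The only transform is the Y-flip y_m = 166.773 − y_svg.

Shape 1 is a circle drawn with `<circle>`. Its stroke #ff0000 means cut at S880, F1131. After flipping Y the toolpath is (111.507,128.887) → (101.368,153.364) → (76.891,163.503) → (52.414,153.364) → (42.275,128.887) → (52.414,104.410) → (76.891,94.271) → (101.368,104.410) → (111.507,128.887), returning to the start.

Shape 2 is a rectangle drawn with `<path>`. Its stroke #ff0000 means cut at S880, F1131. After flipping Y the toolpath is (56.516,128.040) → (62.662,128.040) → (62.662,75.599) → (56.516,75.599) → (56.516,128.040), returning to the start.

Shape 3 is a cubic bezier drawn with `<path>`. Its stroke #ff0000 means cut at S880, F1131. After flipping Y the toolpath is (154.470,27.291) → (131.601,43.737) → (105.889,85.555) → (89.458,127.994) → (94.430,146.297).

Shape 4 is a cubic bezier drawn with `<path>`. Its stroke #ff0000 means cut at S880, F1131. After flipping Y the toolpath is (60.897,45.690) → (53.381,48.809) → (59.735,71.698) → (73.715,98.070) → (89.081,111.637).

Shape 5 is a circle drawn with `<circle>`. Its stroke #ff0000 means cut at S880, F1131. After flipping Y the toolpath is (132.323,108.874) → (125.033,126.472) → (107.435,133.762) → (89.837,126.472) → (82.547,108.874) → (89.837,91.276) → (107.435,83.986) → (125.033,91.276) → (132.323,108.874), returning to the start.

Shape 6 is a circle drawn with `<circle>`. Its stroke #ff0000 means cut at S880, F1131. After flipping Y the toolpath is (160.336,73.000) → (149.045,100.260) → (121.785,111.551) → (94.525,100.260) → (83.234,73.000) → (94.525,45.740) → (121.785,34.449) → (149.045,45.740) → (160.336,73.000), returning to the start.

G21
G90
G0 X111.507 Y128.887
M4 S880
G1 X101.368 Y153.364 F1131
G1 X76.891 Y163.503
G1 X52.414 Y153.364
G1 X42.275 Y128.887
G1 X52.414 Y104.410
G1 X76.891 Y94.271
G1 X101.368 Y104.410
G1 X111.507 Y128.887
M5
G0 X56.516 Y128.040
M4 S880
G1 X62.662 Y128.040 F1131
G1 X62.662 Y75.599
G1 X56.516 Y75.599
G1 X56.516 Y128.040
M5
G0 X154.470 Y27.291
M4 S880
G1 X131.601 Y43.737 F1131
G1 X105.889 Y85.555
G1 X89.458 Y127.994
G1 X94.430 Y146.297
M5
G0 X60.897 Y45.690
M4 S880
G1 X53.381 Y48.809 F1131
G1 X59.735 Y71.698
G1 X73.715 Y98.070
G1 X89.081 Y111.637
M5
G0 X132.323 Y108.874
M4 S880
G1 X125.033 Y126.472 F1131
G1 X107.435 Y133.762
G1 X89.837 Y126.472
G1 X82.547 Y108.874
G1 X89.837 Y91.276
G1 X107.435 Y83.986
G1 X125.033 Y91.276
G1 X132.323 Y108.874
M5
G0 X160.336 Y73.000
M4 S880
G1 X149.045 Y100.260 F1131
G1 X121.785 Y111.551
G1 X94.525 Y100.260
G1 X83.234 Y73.000
G1 X94.525 Y45.740
G1 X121.785 Y34.449
G1 X149.045 Y45.740
G1 X160.336 Y73.000
M5
G0 X0.000 Y0.000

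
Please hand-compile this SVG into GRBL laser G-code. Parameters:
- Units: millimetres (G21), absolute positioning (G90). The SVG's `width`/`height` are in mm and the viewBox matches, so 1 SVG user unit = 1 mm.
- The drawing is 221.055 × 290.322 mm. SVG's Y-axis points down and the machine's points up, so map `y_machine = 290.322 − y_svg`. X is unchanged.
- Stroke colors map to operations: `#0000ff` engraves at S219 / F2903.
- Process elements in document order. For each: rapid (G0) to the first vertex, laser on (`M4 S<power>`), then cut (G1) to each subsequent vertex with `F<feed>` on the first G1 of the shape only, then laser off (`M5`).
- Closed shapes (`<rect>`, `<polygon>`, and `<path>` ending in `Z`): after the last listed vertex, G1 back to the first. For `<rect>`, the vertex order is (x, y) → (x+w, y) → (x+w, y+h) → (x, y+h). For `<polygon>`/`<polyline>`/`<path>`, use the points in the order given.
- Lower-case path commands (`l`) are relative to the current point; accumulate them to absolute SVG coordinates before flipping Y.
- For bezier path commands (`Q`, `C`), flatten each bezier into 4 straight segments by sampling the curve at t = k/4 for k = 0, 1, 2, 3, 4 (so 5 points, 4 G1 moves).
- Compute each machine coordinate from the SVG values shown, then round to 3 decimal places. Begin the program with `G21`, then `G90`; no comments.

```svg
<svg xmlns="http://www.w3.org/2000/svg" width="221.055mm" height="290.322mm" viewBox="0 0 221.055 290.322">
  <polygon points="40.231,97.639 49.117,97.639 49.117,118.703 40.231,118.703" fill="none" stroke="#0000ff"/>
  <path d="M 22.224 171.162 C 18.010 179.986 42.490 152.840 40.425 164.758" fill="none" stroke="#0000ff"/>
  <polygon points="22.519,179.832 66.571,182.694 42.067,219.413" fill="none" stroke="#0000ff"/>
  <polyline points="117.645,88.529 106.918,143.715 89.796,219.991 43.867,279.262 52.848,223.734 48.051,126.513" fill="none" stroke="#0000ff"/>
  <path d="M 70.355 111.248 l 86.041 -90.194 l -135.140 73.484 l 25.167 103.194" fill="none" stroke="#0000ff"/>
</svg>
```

G21
G90
G0 X40.231 Y192.683
M4 S219
G1 X49.117 Y192.683 F2903
G1 X49.117 Y171.619
G1 X40.231 Y171.619
G1 X40.231 Y192.683
M5
G0 X22.224 Y119.160
M4 S219
G1 X23.581 Y118.114 F2903
G1 X30.519 Y123.522
G1 X37.860 Y128.350
G1 X40.425 Y125.564
M5
G0 X22.519 Y110.490
M4 S219
G1 X66.571 Y107.628 F2903
G1 X42.067 Y70.909
G1 X22.519 Y110.490
M5
G0 X117.645 Y201.793
M4 S219
G1 X106.918 Y146.607 F2903
G1 X89.796 Y70.331
G1 X43.867 Y11.060
G1 X52.848 Y66.588
G1 X48.051 Y163.809
M5
G0 X70.355 Y179.074
M4 S219
G1 X156.396 Y269.268 F2903
G1 X21.256 Y195.784
G1 X46.423 Y92.590
M5

Since the viewBox matches the mm dimensions, user units are millimetres directly. The only transform is the Y-flip y_m = 290.322 − y_svg.

Shape 1 is a rectangle drawn with `<polygon>`. Its stroke #0000ff means engrave at S219, F2903. After flipping Y the toolpath is (40.231,192.683) → (49.117,192.683) → (49.117,171.619) → (40.231,171.619) → (40.231,192.683), returning to the start.

Shape 2 is a cubic bezier drawn with `<path>`. Its stroke #0000ff means engrave at S219, F2903. After flipping Y the toolpath is (22.224,119.160) → (23.581,118.114) → (30.519,123.522) → (37.860,128.350) → (40.425,125.564).

Shape 3 is a regular polygon drawn with `<polygon>`. Its stroke #0000ff means engrave at S219, F2903. After flipping Y the toolpath is (22.519,110.490) → (66.571,107.628) → (42.067,70.909) → (22.519,110.490), returning to the start.

Shape 4 is a open polyline drawn with `<polyline>`. Its stroke #0000ff means engrave at S219, F2903. After flipping Y the toolpath is (117.645,201.793) → (106.918,146.607) → (89.796,70.331) → (43.867,11.060) → (52.848,66.588) → (48.051,163.809).

Shape 5 is a open polyline drawn with `<path>`. Its stroke #0000ff means engrave at S219, F2903. After flipping Y the toolpath is (70.355,179.074) → (156.396,269.268) → (21.256,195.784) → (46.423,92.590).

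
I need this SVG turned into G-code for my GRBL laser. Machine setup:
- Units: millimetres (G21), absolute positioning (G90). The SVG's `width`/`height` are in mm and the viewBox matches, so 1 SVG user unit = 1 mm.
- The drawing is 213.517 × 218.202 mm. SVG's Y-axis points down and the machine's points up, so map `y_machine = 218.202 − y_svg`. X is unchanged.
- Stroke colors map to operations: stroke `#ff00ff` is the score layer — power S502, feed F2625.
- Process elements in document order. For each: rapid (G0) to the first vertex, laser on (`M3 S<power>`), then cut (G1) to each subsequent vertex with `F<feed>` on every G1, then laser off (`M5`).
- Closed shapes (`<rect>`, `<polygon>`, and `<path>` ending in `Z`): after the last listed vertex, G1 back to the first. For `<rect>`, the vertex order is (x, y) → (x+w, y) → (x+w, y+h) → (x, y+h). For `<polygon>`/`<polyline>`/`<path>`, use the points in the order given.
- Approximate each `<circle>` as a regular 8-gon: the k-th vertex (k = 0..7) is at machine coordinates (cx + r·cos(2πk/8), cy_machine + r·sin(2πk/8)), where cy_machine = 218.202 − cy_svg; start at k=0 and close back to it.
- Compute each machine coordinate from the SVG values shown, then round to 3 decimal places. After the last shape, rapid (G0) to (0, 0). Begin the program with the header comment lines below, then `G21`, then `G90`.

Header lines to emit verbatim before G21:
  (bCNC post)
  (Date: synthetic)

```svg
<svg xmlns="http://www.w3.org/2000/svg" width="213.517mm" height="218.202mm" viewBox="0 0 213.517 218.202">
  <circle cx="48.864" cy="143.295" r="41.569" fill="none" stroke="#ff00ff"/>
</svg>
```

(bCNC post)
(Date: synthetic)
G21
G90
G0 X90.433 Y74.907
M3 S502
G1 X78.258 Y104.301 F2625
G1 X48.864 Y116.476 F2625
G1 X19.470 Y104.301 F2625
G1 X7.295 Y74.907 F2625
G1 X19.470 Y45.513 F2625
G1 X48.864 Y33.338 F2625
G1 X78.258 Y45.513 F2625
G1 X90.433 Y74.907 F2625
M5
G0 X0.000 Y0.000

Since the viewBox matches the mm dimensions, user units are millimetres directly. The only transform is the Y-flip y_m = 218.202 − y_svg.

Shape 1 is a circle drawn with `<circle>`. Its stroke #ff00ff means score at S502, F2625. After flipping Y the toolpath is (90.433,74.907) → (78.258,104.301) → (48.864,116.476) → (19.470,104.301) → (7.295,74.907) → (19.470,45.513) → (48.864,33.338) → (78.258,45.513) → (90.433,74.907), returning to the start.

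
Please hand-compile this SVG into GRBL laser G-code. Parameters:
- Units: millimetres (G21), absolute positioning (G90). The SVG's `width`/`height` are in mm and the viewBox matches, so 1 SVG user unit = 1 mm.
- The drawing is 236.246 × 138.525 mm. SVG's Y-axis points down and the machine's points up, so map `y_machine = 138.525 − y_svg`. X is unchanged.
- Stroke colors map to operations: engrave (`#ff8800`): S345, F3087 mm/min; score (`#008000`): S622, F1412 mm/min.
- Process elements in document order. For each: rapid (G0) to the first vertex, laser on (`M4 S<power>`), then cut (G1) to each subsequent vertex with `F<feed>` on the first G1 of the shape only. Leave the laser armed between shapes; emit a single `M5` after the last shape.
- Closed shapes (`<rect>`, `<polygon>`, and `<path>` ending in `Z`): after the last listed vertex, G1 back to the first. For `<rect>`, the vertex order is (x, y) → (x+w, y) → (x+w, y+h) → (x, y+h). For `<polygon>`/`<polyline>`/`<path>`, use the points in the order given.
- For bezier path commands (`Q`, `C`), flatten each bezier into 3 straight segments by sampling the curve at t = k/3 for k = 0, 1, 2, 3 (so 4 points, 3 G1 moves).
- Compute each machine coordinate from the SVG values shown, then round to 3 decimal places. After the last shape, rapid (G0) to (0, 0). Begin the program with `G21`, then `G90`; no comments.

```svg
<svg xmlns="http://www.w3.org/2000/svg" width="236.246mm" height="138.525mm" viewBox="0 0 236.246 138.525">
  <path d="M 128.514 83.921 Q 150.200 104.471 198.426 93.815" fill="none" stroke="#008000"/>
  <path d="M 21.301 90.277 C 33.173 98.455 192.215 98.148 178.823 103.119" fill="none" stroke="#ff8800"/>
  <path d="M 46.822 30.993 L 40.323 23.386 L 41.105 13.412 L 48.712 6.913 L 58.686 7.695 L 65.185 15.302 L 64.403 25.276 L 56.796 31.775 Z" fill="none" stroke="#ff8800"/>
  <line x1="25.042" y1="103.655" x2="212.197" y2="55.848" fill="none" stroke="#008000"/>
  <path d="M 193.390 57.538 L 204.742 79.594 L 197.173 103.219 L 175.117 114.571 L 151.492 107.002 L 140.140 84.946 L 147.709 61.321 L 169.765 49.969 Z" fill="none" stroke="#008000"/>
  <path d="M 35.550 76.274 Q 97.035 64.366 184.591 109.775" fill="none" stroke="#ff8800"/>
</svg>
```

viewBox `0 0 236.246 138.525` with mm width/height → 1 unit = 1 mm. Flip: y_m = 138.525 − y_svg.

**Shape 1** — `<path>` quadratic bezier, stroke `#008000` → score (S622, F1412). Control points (SVG): P0=(128.514,83.921), P1=(150.200,104.471), P2=(198.426,93.815); sampled at t=k/3. Machine vertices: (128.514,54.604) → (145.920,44.371) → (169.224,41.073) → (198.426,44.710). Open path.

**Shape 2** — `<path>` cubic bezier, stroke `#ff8800` → engrave (S345, F3087). Control points (SVG): P0=(21.301,90.277), P1=(33.173,98.455), P2=(192.215,98.148), P3=(178.823,103.119); sampled at t=k/3. Machine vertices: (21.301,48.248) → (70.392,42.389) → (146.574,39.127) → (178.823,35.406). Open path.

**Shape 3** — `<path>` regular polygon, stroke `#ff8800` → engrave (S345, F3087). Machine vertices: (46.822,107.532) → (40.323,115.139) → (41.105,125.113) → (48.712,131.612) → (58.686,130.830) → (65.185,123.223) → (64.403,113.249) → (56.796,106.750) → (46.822,107.532). Closed: final G1 returns to the first vertex.

**Shape 4** — `<line>` line segment, stroke `#008000` → score (S622, F1412). Machine vertices: (25.042,34.870) → (212.197,82.677). Open path.

**Shape 5** — `<path>` regular polygon, stroke `#008000` → score (S622, F1412). Machine vertices: (193.390,80.987) → (204.742,58.931) → (197.173,35.306) → (175.117,23.954) → (151.492,31.523) → (140.140,53.579) → (147.709,77.204) → (169.765,88.556) → (193.390,80.987). Closed: final G1 returns to the first vertex.

**Shape 6** — `<path>` quadratic bezier, stroke `#ff8800` → engrave (S345, F3087). Control points (SVG): P0=(35.550,76.274), P1=(97.035,64.366), P2=(184.591,109.775); sampled at t=k/3. Machine vertices: (35.550,62.251) → (79.437,63.821) → (129.117,52.654) → (184.591,28.750). Open path.

G21
G90
G0 X128.514 Y54.604
M4 S622
G1 X145.920 Y44.371 F1412
G1 X169.224 Y41.073
G1 X198.426 Y44.710
G0 X21.301 Y48.248
M4 S345
G1 X70.392 Y42.389 F3087
G1 X146.574 Y39.127
G1 X178.823 Y35.406
G0 X46.822 Y107.532
M4 S345
G1 X40.323 Y115.139 F3087
G1 X41.105 Y125.113
G1 X48.712 Y131.612
G1 X58.686 Y130.830
G1 X65.185 Y123.223
G1 X64.403 Y113.249
G1 X56.796 Y106.750
G1 X46.822 Y107.532
G0 X25.042 Y34.870
M4 S622
G1 X212.197 Y82.677 F1412
G0 X193.390 Y80.987
M4 S622
G1 X204.742 Y58.931 F1412
G1 X197.173 Y35.306
G1 X175.117 Y23.954
G1 X151.492 Y31.523
G1 X140.140 Y53.579
G1 X147.709 Y77.204
G1 X169.765 Y88.556
G1 X193.390 Y80.987
G0 X35.550 Y62.251
M4 S345
G1 X79.437 Y63.821 F3087
G1 X129.117 Y52.654
G1 X184.591 Y28.750
M5
G0 X0.000 Y0.000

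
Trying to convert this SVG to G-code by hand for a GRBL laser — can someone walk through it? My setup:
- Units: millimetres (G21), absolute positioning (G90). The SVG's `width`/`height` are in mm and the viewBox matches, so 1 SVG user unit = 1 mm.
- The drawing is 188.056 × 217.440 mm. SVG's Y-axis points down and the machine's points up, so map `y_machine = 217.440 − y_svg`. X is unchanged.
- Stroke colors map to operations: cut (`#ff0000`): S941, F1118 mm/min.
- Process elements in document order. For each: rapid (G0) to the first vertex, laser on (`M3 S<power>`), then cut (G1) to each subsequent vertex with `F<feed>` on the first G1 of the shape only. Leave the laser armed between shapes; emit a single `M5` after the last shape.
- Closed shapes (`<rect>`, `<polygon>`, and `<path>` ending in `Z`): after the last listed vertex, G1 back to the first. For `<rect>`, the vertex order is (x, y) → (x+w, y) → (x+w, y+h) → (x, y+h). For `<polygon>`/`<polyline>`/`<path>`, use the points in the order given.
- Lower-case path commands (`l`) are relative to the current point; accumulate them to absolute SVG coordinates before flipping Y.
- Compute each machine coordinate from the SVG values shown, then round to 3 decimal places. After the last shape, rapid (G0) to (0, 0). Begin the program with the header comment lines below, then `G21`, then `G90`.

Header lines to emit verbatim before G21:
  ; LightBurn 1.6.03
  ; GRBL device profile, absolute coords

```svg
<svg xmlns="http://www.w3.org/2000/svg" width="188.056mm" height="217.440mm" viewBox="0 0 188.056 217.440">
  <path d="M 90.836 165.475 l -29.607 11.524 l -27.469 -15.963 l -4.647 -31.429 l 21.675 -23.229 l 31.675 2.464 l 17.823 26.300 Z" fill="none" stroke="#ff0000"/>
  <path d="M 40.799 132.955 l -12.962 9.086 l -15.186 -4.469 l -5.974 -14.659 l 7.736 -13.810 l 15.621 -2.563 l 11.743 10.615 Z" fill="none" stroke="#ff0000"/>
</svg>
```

; LightBurn 1.6.03
; GRBL device profile, absolute coords
G21
G90
G0 X90.836 Y51.965
M3 S941
G1 X61.229 Y40.441 F1118
G1 X33.760 Y56.404
G1 X29.113 Y87.833
G1 X50.788 Y111.062
G1 X82.463 Y108.598
G1 X100.286 Y82.298
G1 X90.836 Y51.965
G0 X40.799 Y84.485
M3 S941
G1 X27.837 Y75.399 F1118
G1 X12.651 Y79.868
G1 X6.677 Y94.527
G1 X14.413 Y108.337
G1 X30.034 Y110.900
G1 X41.777 Y100.285
G1 X40.799 Y84.485
M5
G0 X0.000 Y0.000

viewBox `0 0 188.056 217.440` with mm width/height → 1 unit = 1 mm. Flip: y_m = 217.440 − y_svg.

**Shape 1** — `<path>` regular polygon, stroke `#ff0000` → cut (S941, F1118). Machine vertices: (90.836,51.965) → (61.229,40.441) → (33.760,56.404) → (29.113,87.833) → (50.788,111.062) → (82.463,108.598) → (100.286,82.298) → (90.836,51.965). Closed: final G1 returns to the first vertex.

**Shape 2** — `<path>` regular polygon, stroke `#ff0000` → cut (S941, F1118). Machine vertices: (40.799,84.485) → (27.837,75.399) → (12.651,79.868) → (6.677,94.527) → (14.413,108.337) → (30.034,110.900) → (41.777,100.285) → (40.799,84.485). Closed: final G1 returns to the first vertex.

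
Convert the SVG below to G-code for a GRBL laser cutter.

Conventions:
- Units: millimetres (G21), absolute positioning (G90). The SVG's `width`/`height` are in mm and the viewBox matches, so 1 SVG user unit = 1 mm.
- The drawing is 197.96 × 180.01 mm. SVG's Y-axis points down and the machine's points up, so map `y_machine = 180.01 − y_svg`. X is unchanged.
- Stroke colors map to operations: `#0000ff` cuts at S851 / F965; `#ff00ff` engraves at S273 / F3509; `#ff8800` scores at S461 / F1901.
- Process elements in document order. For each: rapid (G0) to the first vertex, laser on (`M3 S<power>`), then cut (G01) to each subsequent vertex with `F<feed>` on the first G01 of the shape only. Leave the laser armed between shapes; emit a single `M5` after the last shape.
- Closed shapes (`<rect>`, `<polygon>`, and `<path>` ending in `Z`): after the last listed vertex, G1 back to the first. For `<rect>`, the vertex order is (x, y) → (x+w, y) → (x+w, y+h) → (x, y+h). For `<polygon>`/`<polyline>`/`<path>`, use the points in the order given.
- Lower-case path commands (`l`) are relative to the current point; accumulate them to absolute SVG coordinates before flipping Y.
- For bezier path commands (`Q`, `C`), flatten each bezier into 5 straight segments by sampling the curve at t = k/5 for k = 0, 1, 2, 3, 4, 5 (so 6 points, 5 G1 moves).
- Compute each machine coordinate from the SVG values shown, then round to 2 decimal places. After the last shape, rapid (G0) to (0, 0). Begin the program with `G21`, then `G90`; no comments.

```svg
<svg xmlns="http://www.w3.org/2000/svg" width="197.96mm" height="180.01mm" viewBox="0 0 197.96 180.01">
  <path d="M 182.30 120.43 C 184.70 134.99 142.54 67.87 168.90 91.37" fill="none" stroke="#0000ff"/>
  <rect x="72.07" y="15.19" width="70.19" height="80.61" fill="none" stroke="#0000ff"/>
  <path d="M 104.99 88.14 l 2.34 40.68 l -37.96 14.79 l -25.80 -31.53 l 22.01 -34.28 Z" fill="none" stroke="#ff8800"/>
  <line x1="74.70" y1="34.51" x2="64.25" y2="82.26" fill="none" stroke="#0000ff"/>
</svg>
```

G21
G90
G0 X182.30 Y59.58
M3 S851
G01 X179.30 Y59.27 F965
G01 X171.03 Y70.29
G01 X162.92 Y84.37
G01 X160.40 Y93.24
G01 X168.90 Y88.64
G0 X72.07 Y164.82
M3 S851
G01 X142.26 Y164.82 F965
G01 X142.26 Y84.21
G01 X72.07 Y84.21
G01 X72.07 Y164.82
G0 X104.99 Y91.87
M3 S461
G01 X107.33 Y51.19 F1901
G01 X69.37 Y36.40
G01 X43.57 Y67.93
G01 X65.58 Y102.21
G01 X104.99 Y91.87
G0 X74.70 Y145.50
M3 S851
G01 X64.25 Y97.75 F965
M5
G0 X0.00 Y0.00

Since the viewBox matches the mm dimensions, user units are millimetres directly. The only transform is the Y-flip y_m = 180.01 − y_svg.

Shape 1 is a cubic bezier drawn with `<path>`. Its stroke #0000ff means cut at S851, F965. After flipping Y the toolpath is (182.30,59.58) → (179.30,59.27) → (171.03,70.29) → (162.92,84.37) → (160.40,93.24) → (168.90,88.64).

Shape 2 is a rectangle drawn with `<rect>`. Its stroke #0000ff means cut at S851, F965. After flipping Y the toolpath is (72.07,164.82) → (142.26,164.82) → (142.26,84.21) → (72.07,84.21) → (72.07,164.82), returning to the start.

Shape 3 is a regular polygon drawn with `<path>`. Its stroke #ff8800 means score at S461, F1901. After flipping Y the toolpath is (104.99,91.87) → (107.33,51.19) → (69.37,36.40) → (43.57,67.93) → (65.58,102.21) → (104.99,91.87), returning to the start.

Shape 4 is a line segment drawn with `<line>`. Its stroke #0000ff means cut at S851, F965. After flipping Y the toolpath is (74.70,145.50) → (64.25,97.75).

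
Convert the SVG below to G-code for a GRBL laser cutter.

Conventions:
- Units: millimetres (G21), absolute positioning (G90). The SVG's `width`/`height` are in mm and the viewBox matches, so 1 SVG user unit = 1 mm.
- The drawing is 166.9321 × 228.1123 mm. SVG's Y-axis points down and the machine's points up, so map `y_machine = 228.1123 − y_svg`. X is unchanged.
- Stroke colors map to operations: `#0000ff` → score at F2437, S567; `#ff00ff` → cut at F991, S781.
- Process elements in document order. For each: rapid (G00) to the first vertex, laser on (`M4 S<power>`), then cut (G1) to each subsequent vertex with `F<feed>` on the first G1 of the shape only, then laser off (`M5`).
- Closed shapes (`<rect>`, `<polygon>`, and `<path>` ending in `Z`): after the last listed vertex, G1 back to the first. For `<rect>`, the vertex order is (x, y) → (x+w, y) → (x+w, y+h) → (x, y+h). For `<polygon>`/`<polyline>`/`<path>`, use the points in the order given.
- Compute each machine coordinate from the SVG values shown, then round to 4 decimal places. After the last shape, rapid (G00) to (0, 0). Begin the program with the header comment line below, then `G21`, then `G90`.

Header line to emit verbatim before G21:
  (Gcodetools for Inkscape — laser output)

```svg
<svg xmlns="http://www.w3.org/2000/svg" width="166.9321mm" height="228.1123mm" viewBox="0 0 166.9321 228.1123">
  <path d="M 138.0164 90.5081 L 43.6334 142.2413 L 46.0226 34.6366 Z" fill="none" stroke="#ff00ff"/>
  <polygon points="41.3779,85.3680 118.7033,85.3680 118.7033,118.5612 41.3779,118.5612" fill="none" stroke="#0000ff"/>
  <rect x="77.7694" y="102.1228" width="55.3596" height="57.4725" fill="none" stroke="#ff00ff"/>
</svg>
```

(Gcodetools for Inkscape — laser output)
G21
G90
G00 X138.0164 Y137.6042
M4 S781
G1 X43.6334 Y85.8710 F991
G1 X46.0226 Y193.4757
G1 X138.0164 Y137.6042
M5
G00 X41.3779 Y142.7443
M4 S567
G1 X118.7033 Y142.7443 F2437
G1 X118.7033 Y109.5511
G1 X41.3779 Y109.5511
G1 X41.3779 Y142.7443
M5
G00 X77.7694 Y125.9895
M4 S781
G1 X133.1290 Y125.9895 F991
G1 X133.1290 Y68.5170
G1 X77.7694 Y68.5170
G1 X77.7694 Y125.9895
M5
G00 X0.0000 Y0.0000

viewBox `0 0 166.9321 228.1123` with mm width/height → 1 unit = 1 mm. Flip: y_m = 228.1123 − y_svg.

**Shape 1** — `<path>` regular polygon, stroke `#ff00ff` → cut (S781, F991). Machine vertices: (138.0164,137.6042) → (43.6334,85.8710) → (46.0226,193.4757) → (138.0164,137.6042). Closed: final G1 returns to the first vertex.

**Shape 2** — `<polygon>` rectangle, stroke `#0000ff` → score (S567, F2437). Machine vertices: (41.3779,142.7443) → (118.7033,142.7443) → (118.7033,109.5511) → (41.3779,109.5511) → (41.3779,142.7443). Closed: final G1 returns to the first vertex.

**Shape 3** — `<rect>` rectangle, stroke `#ff00ff` → cut (S781, F991). Machine vertices: (77.7694,125.9895) → (133.1290,125.9895) → (133.1290,68.5170) → (77.7694,68.5170) → (77.7694,125.9895). Closed: final G1 returns to the first vertex.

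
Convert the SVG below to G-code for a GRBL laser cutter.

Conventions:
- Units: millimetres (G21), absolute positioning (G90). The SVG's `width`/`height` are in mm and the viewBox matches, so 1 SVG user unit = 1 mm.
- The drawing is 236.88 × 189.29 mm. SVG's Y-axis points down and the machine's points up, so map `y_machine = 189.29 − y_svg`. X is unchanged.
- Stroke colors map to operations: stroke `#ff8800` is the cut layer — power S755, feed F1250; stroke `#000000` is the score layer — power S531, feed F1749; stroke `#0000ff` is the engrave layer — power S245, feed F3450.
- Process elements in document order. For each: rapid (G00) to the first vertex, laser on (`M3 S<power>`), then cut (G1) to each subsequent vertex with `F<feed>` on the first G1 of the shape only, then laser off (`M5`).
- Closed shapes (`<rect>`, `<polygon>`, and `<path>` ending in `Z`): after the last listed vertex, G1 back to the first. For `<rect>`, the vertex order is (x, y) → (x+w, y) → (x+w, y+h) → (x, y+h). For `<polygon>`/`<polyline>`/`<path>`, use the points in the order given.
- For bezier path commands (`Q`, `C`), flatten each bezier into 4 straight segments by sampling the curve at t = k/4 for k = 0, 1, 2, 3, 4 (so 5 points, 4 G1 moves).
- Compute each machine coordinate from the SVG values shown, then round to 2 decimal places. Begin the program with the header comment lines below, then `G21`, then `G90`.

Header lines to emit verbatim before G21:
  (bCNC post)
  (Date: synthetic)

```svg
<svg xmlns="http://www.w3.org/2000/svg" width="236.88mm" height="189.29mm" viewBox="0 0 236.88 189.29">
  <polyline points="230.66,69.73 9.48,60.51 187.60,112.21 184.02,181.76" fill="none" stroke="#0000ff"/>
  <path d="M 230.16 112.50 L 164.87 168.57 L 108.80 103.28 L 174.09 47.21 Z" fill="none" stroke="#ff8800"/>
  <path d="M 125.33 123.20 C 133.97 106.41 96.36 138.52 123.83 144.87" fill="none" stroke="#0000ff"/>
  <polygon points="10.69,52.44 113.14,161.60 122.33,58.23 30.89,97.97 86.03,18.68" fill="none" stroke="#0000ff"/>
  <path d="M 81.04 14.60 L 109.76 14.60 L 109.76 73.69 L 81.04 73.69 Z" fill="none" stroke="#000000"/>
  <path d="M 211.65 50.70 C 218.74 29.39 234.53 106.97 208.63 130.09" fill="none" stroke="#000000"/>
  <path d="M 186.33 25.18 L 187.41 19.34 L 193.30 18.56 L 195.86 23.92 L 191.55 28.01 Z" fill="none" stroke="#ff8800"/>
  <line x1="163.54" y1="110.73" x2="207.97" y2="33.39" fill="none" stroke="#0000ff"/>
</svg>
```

(bCNC post)
(Date: synthetic)
G21
G90
G00 X230.66 Y119.56
M3 S245
G1 X9.48 Y128.78 F3450
G1 X187.60 Y77.08
G1 X184.02 Y7.53
M5
G00 X230.16 Y76.79
M3 S755
G1 X164.87 Y20.72 F1250
G1 X108.80 Y86.01
G1 X174.09 Y142.08
G1 X230.16 Y76.79
M5
G00 X125.33 Y66.09
M3 S245
G1 X124.88 Y70.68 F3450
G1 X117.52 Y63.93
G1 X113.69 Y52.85
G1 X123.83 Y44.42
M5
G00 X10.69 Y136.85
M3 S245
G1 X113.14 Y27.69 F3450
G1 X122.33 Y131.06
G1 X30.89 Y91.32
G1 X86.03 Y170.61
G1 X10.69 Y136.85
M5
G00 X81.04 Y174.69
M3 S531
G1 X109.76 Y174.69 F1749
G1 X109.76 Y115.60
G1 X81.04 Y115.60
G1 X81.04 Y174.69
M5
G00 X211.65 Y138.59
M3 S531
G1 X217.81 Y138.43 F1749
G1 X222.51 Y115.56
G1 X221.03 Y84.36
G1 X208.63 Y59.20
M5
G00 X186.33 Y164.11
M3 S755
G1 X187.41 Y169.95 F1250
G1 X193.30 Y170.73
G1 X195.86 Y165.37
G1 X191.55 Y161.28
G1 X186.33 Y164.11
M5
G00 X163.54 Y78.56
M3 S245
G1 X207.97 Y155.90 F3450
M5

Since the viewBox matches the mm dimensions, user units are millimetres directly. The only transform is the Y-flip y_m = 189.29 − y_svg.

Shape 1 is a open polyline drawn with `<polyline>`. Its stroke #0000ff means engrave at S245, F3450. After flipping Y the toolpath is (230.66,119.56) → (9.48,128.78) → (187.60,77.08) → (184.02,7.53).

Shape 2 is a regular polygon drawn with `<path>`. Its stroke #ff8800 means cut at S755, F1250. After flipping Y the toolpath is (230.16,76.79) → (164.87,20.72) → (108.80,86.01) → (174.09,142.08) → (230.16,76.79), returning to the start.

Shape 3 is a cubic bezier drawn with `<path>`. Its stroke #0000ff means engrave at S245, F3450. After flipping Y the toolpath is (125.33,66.09) → (124.88,70.68) → (117.52,63.93) → (113.69,52.85) → (123.83,44.42).

Shape 4 is a closed polygon drawn with `<polygon>`. Its stroke #0000ff means engrave at S245, F3450. After flipping Y the toolpath is (10.69,136.85) → (113.14,27.69) → (122.33,131.06) → (30.89,91.32) → (86.03,170.61) → (10.69,136.85), returning to the start.

Shape 5 is a rectangle drawn with `<path>`. Its stroke #000000 means score at S531, F1749. After flipping Y the toolpath is (81.04,174.69) → (109.76,174.69) → (109.76,115.60) → (81.04,115.60) → (81.04,174.69), returning to the start.

Shape 6 is a cubic bezier drawn with `<path>`. Its stroke #000000 means score at S531, F1749. After flipping Y the toolpath is (211.65,138.59) → (217.81,138.43) → (222.51,115.56) → (221.03,84.36) → (208.63,59.20).

Shape 7 is a regular polygon drawn with `<path>`. Its stroke #ff8800 means cut at S755, F1250. After flipping Y the toolpath is (186.33,164.11) → (187.41,169.95) → (193.30,170.73) → (195.86,165.37) → (191.55,161.28) → (186.33,164.11), returning to the start.

Shape 8 is a line segment drawn with `<line>`. Its stroke #0000ff means engrave at S245, F3450. After flipping Y the toolpath is (163.54,78.56) → (207.97,155.90).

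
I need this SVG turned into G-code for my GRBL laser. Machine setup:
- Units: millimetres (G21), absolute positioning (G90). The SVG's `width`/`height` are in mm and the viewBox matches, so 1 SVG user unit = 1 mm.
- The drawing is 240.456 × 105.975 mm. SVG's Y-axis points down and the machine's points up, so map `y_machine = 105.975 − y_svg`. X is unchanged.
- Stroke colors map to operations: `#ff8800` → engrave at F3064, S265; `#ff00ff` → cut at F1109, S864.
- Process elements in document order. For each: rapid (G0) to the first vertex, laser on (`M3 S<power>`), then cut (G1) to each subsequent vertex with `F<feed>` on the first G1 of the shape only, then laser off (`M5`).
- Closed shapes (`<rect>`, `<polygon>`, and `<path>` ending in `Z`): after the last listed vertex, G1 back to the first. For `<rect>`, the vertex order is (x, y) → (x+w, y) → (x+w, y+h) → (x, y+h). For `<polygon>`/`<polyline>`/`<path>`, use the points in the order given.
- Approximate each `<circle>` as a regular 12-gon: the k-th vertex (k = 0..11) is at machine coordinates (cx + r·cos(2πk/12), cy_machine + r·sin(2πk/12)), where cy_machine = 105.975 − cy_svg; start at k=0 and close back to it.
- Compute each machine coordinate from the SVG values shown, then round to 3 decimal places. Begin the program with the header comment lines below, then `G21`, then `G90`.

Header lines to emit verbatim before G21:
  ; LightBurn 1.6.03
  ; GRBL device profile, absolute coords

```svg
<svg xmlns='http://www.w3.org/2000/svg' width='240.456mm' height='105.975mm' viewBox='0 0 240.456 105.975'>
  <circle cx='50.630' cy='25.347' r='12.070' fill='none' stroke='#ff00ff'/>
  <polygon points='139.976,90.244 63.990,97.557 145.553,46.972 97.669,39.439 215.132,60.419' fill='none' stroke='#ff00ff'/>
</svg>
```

1 u = 1 mm; y_m = 105.975 − y.

[1] `<circle>` circle, #ff00ff→cut S864 F1109: (62.700,80.628) → (61.083,86.663) → (56.665,91.081) → (50.630,92.698) → (44.595,91.081) → (40.177,86.663) → (38.560,80.628) → (40.177,74.593) → (44.595,70.175) → (50.630,68.558) → (56.665,70.175) → (61.083,74.593) → (62.700,80.628) (closed)

[2] `<polygon>` closed polygon, #ff00ff→cut S864 F1109: (139.976,15.731) → (63.990,8.418) → (145.553,59.003) → (97.669,66.536) → (215.132,45.556) → (139.976,15.731) (closed)

; LightBurn 1.6.03
; GRBL device profile, absolute coords
G21
G90
G0 X62.700 Y80.628
M3 S864
G1 X61.083 Y86.663 F1109
G1 X56.665 Y91.081
G1 X50.630 Y92.698
G1 X44.595 Y91.081
G1 X40.177 Y86.663
G1 X38.560 Y80.628
G1 X40.177 Y74.593
G1 X44.595 Y70.175
G1 X50.630 Y68.558
G1 X56.665 Y70.175
G1 X61.083 Y74.593
G1 X62.700 Y80.628
M5
G0 X139.976 Y15.731
M3 S864
G1 X63.990 Y8.418 F1109
G1 X145.553 Y59.003
G1 X97.669 Y66.536
G1 X215.132 Y45.556
G1 X139.976 Y15.731
M5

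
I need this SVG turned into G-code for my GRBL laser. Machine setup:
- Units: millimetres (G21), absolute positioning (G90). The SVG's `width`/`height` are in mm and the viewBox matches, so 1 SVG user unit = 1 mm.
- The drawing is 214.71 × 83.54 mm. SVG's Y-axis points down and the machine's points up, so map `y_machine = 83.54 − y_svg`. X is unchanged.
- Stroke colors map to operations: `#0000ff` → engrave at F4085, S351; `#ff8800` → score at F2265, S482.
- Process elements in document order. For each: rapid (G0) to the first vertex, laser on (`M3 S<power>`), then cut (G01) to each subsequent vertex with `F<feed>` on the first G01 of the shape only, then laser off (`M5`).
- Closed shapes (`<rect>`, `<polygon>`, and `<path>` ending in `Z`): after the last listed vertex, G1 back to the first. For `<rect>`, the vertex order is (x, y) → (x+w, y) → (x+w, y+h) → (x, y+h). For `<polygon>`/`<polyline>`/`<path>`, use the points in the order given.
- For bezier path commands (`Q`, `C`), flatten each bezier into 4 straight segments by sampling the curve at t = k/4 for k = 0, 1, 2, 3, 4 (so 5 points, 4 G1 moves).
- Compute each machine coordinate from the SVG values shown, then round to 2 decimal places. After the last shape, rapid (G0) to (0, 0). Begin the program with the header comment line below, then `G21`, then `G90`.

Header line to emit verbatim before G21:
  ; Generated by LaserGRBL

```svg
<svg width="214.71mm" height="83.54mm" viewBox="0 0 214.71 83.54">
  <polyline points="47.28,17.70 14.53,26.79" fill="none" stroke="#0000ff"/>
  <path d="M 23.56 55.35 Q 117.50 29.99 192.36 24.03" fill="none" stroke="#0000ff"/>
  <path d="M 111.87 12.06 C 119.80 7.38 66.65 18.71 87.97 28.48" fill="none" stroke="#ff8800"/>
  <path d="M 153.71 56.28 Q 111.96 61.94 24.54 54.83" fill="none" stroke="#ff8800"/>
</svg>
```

1 u = 1 mm; y_m = 83.54 − y.

[1] `<polyline>` line segment, #0000ff→engrave S351 F4085: (47.28,65.84) → (14.53,56.75)

[2] `<path>` quadratic bezier, #0000ff→engrave S351 F4085: (23.56,28.19) → (69.34,39.66) → (112.73,48.70) → (153.74,55.32) → (192.36,59.51)

[3] `<path>` cubic bezier, #ff8800→score S482 F2265: (111.87,71.48) → (108.48,72.26) → (94.90,68.69) → (83.83,62.41) → (87.97,55.06)

[4] `<path>` quadratic bezier, #ff8800→score S482 F2265: (153.71,27.26) → (129.98,25.23) → (100.54,24.79) → (65.40,25.95) → (24.54,28.71)

; Generated by LaserGRBL
G21
G90
G0 X47.28 Y65.84
M3 S351
G01 X14.53 Y56.75 F4085
M5
G0 X23.56 Y28.19
M3 S351
G01 X69.34 Y39.66 F4085
G01 X112.73 Y48.70
G01 X153.74 Y55.32
G01 X192.36 Y59.51
M5
G0 X111.87 Y71.48
M3 S482
G01 X108.48 Y72.26 F2265
G01 X94.90 Y68.69
G01 X83.83 Y62.41
G01 X87.97 Y55.06
M5
G0 X153.71 Y27.26
M3 S482
G01 X129.98 Y25.23 F2265
G01 X100.54 Y24.79
G01 X65.40 Y25.95
G01 X24.54 Y28.71
M5
G0 X0.00 Y0.00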